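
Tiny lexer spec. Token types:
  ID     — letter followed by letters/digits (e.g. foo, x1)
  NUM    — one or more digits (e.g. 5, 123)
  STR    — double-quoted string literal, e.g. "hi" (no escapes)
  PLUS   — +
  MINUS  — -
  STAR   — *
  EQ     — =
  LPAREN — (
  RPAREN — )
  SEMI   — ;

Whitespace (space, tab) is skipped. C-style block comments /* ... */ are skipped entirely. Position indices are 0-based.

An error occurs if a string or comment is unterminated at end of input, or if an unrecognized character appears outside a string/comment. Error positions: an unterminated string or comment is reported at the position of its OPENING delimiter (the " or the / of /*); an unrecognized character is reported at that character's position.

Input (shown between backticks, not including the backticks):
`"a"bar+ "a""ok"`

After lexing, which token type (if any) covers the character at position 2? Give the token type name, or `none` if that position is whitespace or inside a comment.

pos=0: enter STRING mode
pos=0: emit STR "a" (now at pos=3)
pos=3: emit ID 'bar' (now at pos=6)
pos=6: emit PLUS '+'
pos=8: enter STRING mode
pos=8: emit STR "a" (now at pos=11)
pos=11: enter STRING mode
pos=11: emit STR "ok" (now at pos=15)
DONE. 5 tokens: [STR, ID, PLUS, STR, STR]
Position 2: char is '"' -> STR

Answer: STR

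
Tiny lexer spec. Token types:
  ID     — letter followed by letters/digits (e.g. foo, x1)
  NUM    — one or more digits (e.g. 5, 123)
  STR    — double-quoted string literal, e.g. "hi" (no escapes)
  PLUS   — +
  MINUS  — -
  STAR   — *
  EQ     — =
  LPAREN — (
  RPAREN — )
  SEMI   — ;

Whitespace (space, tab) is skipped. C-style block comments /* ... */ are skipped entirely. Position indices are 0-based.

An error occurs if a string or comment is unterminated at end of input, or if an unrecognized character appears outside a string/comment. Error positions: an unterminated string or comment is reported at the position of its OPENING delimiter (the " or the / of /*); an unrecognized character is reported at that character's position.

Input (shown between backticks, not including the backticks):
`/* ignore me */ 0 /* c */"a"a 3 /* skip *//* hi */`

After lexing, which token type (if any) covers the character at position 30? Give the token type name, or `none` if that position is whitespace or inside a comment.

pos=0: enter COMMENT mode (saw '/*')
exit COMMENT mode (now at pos=15)
pos=16: emit NUM '0' (now at pos=17)
pos=18: enter COMMENT mode (saw '/*')
exit COMMENT mode (now at pos=25)
pos=25: enter STRING mode
pos=25: emit STR "a" (now at pos=28)
pos=28: emit ID 'a' (now at pos=29)
pos=30: emit NUM '3' (now at pos=31)
pos=32: enter COMMENT mode (saw '/*')
exit COMMENT mode (now at pos=42)
pos=42: enter COMMENT mode (saw '/*')
exit COMMENT mode (now at pos=50)
DONE. 4 tokens: [NUM, STR, ID, NUM]
Position 30: char is '3' -> NUM

Answer: NUM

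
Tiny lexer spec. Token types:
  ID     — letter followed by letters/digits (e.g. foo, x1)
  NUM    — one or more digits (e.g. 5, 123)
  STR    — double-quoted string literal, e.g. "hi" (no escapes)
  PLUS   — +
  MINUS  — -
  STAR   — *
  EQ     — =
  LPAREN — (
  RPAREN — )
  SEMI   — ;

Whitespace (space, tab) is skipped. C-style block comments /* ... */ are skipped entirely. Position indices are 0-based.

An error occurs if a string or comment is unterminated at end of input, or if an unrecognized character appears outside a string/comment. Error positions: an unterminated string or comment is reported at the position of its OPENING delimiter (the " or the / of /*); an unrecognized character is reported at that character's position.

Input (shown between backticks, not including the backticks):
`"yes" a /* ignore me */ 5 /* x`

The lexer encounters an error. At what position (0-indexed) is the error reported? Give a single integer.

Answer: 26

Derivation:
pos=0: enter STRING mode
pos=0: emit STR "yes" (now at pos=5)
pos=6: emit ID 'a' (now at pos=7)
pos=8: enter COMMENT mode (saw '/*')
exit COMMENT mode (now at pos=23)
pos=24: emit NUM '5' (now at pos=25)
pos=26: enter COMMENT mode (saw '/*')
pos=26: ERROR — unterminated comment (reached EOF)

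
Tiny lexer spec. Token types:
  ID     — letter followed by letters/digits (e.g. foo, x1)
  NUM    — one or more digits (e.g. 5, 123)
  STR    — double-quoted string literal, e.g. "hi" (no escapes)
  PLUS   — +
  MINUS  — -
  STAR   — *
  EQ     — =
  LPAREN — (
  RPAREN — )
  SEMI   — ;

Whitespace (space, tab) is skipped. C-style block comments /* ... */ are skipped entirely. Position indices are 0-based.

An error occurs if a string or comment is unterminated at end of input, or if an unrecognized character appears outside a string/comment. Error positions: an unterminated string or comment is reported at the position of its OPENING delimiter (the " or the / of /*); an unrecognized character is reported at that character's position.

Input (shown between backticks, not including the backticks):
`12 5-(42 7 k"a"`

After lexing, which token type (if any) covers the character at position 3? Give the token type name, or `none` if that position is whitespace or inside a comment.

pos=0: emit NUM '12' (now at pos=2)
pos=3: emit NUM '5' (now at pos=4)
pos=4: emit MINUS '-'
pos=5: emit LPAREN '('
pos=6: emit NUM '42' (now at pos=8)
pos=9: emit NUM '7' (now at pos=10)
pos=11: emit ID 'k' (now at pos=12)
pos=12: enter STRING mode
pos=12: emit STR "a" (now at pos=15)
DONE. 8 tokens: [NUM, NUM, MINUS, LPAREN, NUM, NUM, ID, STR]
Position 3: char is '5' -> NUM

Answer: NUM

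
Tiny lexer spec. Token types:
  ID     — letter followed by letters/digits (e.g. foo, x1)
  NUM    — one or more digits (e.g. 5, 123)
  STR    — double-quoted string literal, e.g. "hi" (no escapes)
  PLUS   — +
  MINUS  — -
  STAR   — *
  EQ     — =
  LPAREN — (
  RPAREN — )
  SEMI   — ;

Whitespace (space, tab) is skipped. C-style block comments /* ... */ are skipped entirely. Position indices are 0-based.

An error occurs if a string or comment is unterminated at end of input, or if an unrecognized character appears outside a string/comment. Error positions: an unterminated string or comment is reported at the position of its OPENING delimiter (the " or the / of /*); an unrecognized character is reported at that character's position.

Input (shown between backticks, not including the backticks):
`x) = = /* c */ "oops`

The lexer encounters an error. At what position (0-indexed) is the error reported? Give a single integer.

Answer: 15

Derivation:
pos=0: emit ID 'x' (now at pos=1)
pos=1: emit RPAREN ')'
pos=3: emit EQ '='
pos=5: emit EQ '='
pos=7: enter COMMENT mode (saw '/*')
exit COMMENT mode (now at pos=14)
pos=15: enter STRING mode
pos=15: ERROR — unterminated string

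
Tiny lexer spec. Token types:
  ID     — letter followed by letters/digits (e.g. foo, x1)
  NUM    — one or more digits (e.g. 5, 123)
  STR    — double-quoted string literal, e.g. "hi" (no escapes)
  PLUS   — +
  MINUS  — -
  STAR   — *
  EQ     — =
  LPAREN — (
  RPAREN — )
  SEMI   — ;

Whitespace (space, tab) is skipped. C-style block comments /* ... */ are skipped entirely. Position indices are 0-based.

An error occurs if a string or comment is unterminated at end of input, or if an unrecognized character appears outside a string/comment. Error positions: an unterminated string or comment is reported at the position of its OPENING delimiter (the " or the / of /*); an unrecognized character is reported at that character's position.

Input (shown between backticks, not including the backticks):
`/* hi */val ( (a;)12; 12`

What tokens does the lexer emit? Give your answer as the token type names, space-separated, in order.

pos=0: enter COMMENT mode (saw '/*')
exit COMMENT mode (now at pos=8)
pos=8: emit ID 'val' (now at pos=11)
pos=12: emit LPAREN '('
pos=14: emit LPAREN '('
pos=15: emit ID 'a' (now at pos=16)
pos=16: emit SEMI ';'
pos=17: emit RPAREN ')'
pos=18: emit NUM '12' (now at pos=20)
pos=20: emit SEMI ';'
pos=22: emit NUM '12' (now at pos=24)
DONE. 9 tokens: [ID, LPAREN, LPAREN, ID, SEMI, RPAREN, NUM, SEMI, NUM]

Answer: ID LPAREN LPAREN ID SEMI RPAREN NUM SEMI NUM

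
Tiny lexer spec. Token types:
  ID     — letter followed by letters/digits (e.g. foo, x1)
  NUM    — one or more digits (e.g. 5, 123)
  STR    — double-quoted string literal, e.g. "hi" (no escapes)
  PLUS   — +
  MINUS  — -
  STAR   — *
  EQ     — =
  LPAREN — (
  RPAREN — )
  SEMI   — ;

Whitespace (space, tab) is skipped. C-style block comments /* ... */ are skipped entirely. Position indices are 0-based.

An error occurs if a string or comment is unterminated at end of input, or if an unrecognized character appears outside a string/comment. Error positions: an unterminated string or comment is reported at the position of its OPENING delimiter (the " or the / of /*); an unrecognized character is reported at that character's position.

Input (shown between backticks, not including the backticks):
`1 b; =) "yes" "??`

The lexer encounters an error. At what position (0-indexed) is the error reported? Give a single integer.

pos=0: emit NUM '1' (now at pos=1)
pos=2: emit ID 'b' (now at pos=3)
pos=3: emit SEMI ';'
pos=5: emit EQ '='
pos=6: emit RPAREN ')'
pos=8: enter STRING mode
pos=8: emit STR "yes" (now at pos=13)
pos=14: enter STRING mode
pos=14: ERROR — unterminated string

Answer: 14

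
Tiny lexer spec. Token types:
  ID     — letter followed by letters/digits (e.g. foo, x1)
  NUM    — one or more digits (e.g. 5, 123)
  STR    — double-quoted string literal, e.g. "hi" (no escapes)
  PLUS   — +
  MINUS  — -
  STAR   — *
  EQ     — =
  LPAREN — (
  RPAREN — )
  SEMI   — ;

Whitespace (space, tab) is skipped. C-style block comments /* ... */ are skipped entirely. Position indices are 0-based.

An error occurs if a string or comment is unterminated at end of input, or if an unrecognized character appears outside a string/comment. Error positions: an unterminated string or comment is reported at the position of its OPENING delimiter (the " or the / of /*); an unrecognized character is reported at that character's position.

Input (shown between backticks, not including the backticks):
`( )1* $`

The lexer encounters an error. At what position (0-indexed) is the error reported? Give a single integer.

Answer: 6

Derivation:
pos=0: emit LPAREN '('
pos=2: emit RPAREN ')'
pos=3: emit NUM '1' (now at pos=4)
pos=4: emit STAR '*'
pos=6: ERROR — unrecognized char '$'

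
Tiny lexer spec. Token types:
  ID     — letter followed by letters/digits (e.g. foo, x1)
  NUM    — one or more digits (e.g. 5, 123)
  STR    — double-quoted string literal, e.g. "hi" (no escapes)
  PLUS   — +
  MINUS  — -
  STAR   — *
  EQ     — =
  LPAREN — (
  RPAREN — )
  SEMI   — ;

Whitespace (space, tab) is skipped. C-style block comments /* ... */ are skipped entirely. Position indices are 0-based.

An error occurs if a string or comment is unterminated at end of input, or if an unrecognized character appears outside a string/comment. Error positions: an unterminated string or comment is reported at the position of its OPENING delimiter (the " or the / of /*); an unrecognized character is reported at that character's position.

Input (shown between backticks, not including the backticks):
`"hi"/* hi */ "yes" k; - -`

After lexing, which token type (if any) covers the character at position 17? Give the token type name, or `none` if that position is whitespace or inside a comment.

Answer: STR

Derivation:
pos=0: enter STRING mode
pos=0: emit STR "hi" (now at pos=4)
pos=4: enter COMMENT mode (saw '/*')
exit COMMENT mode (now at pos=12)
pos=13: enter STRING mode
pos=13: emit STR "yes" (now at pos=18)
pos=19: emit ID 'k' (now at pos=20)
pos=20: emit SEMI ';'
pos=22: emit MINUS '-'
pos=24: emit MINUS '-'
DONE. 6 tokens: [STR, STR, ID, SEMI, MINUS, MINUS]
Position 17: char is '"' -> STR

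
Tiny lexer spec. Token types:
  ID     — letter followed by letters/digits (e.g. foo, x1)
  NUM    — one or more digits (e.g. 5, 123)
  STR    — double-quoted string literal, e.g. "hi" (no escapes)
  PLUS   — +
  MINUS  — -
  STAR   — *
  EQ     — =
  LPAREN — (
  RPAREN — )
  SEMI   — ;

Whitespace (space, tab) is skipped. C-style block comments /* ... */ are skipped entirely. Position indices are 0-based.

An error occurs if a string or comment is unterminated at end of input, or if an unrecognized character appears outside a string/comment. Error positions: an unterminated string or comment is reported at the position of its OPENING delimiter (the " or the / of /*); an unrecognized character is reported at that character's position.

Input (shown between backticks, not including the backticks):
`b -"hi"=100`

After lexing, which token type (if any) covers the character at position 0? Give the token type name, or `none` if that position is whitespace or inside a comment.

Answer: ID

Derivation:
pos=0: emit ID 'b' (now at pos=1)
pos=2: emit MINUS '-'
pos=3: enter STRING mode
pos=3: emit STR "hi" (now at pos=7)
pos=7: emit EQ '='
pos=8: emit NUM '100' (now at pos=11)
DONE. 5 tokens: [ID, MINUS, STR, EQ, NUM]
Position 0: char is 'b' -> ID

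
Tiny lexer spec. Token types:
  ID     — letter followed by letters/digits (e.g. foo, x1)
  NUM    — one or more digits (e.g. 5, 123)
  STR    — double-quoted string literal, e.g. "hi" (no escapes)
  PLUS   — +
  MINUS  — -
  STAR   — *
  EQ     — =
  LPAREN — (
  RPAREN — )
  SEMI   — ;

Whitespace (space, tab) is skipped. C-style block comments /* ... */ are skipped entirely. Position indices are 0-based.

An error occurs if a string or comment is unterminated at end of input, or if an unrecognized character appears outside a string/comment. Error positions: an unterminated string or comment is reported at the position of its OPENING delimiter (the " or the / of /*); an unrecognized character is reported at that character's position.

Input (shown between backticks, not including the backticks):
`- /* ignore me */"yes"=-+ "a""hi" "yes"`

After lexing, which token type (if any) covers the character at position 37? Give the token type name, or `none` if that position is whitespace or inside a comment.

Answer: STR

Derivation:
pos=0: emit MINUS '-'
pos=2: enter COMMENT mode (saw '/*')
exit COMMENT mode (now at pos=17)
pos=17: enter STRING mode
pos=17: emit STR "yes" (now at pos=22)
pos=22: emit EQ '='
pos=23: emit MINUS '-'
pos=24: emit PLUS '+'
pos=26: enter STRING mode
pos=26: emit STR "a" (now at pos=29)
pos=29: enter STRING mode
pos=29: emit STR "hi" (now at pos=33)
pos=34: enter STRING mode
pos=34: emit STR "yes" (now at pos=39)
DONE. 8 tokens: [MINUS, STR, EQ, MINUS, PLUS, STR, STR, STR]
Position 37: char is 's' -> STR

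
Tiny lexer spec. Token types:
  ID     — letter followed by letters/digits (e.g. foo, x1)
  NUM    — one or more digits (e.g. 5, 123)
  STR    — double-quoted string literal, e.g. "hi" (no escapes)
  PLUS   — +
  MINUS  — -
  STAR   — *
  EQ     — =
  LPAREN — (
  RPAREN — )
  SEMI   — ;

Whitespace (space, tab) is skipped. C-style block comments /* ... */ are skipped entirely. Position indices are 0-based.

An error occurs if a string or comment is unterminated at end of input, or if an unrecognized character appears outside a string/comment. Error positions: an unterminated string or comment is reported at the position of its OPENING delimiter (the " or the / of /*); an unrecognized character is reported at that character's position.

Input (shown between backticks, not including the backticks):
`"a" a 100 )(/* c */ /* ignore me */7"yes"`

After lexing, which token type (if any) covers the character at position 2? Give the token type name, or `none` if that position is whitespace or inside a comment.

Answer: STR

Derivation:
pos=0: enter STRING mode
pos=0: emit STR "a" (now at pos=3)
pos=4: emit ID 'a' (now at pos=5)
pos=6: emit NUM '100' (now at pos=9)
pos=10: emit RPAREN ')'
pos=11: emit LPAREN '('
pos=12: enter COMMENT mode (saw '/*')
exit COMMENT mode (now at pos=19)
pos=20: enter COMMENT mode (saw '/*')
exit COMMENT mode (now at pos=35)
pos=35: emit NUM '7' (now at pos=36)
pos=36: enter STRING mode
pos=36: emit STR "yes" (now at pos=41)
DONE. 7 tokens: [STR, ID, NUM, RPAREN, LPAREN, NUM, STR]
Position 2: char is '"' -> STR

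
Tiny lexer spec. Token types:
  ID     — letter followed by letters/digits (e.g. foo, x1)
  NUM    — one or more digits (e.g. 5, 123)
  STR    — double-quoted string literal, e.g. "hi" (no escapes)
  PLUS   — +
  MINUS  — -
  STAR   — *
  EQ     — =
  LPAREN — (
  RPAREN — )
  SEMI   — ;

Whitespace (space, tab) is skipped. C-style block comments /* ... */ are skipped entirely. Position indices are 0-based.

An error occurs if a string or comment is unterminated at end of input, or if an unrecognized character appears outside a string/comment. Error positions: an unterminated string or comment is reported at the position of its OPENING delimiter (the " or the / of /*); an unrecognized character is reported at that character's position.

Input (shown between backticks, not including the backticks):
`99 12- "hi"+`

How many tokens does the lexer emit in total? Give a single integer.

Answer: 5

Derivation:
pos=0: emit NUM '99' (now at pos=2)
pos=3: emit NUM '12' (now at pos=5)
pos=5: emit MINUS '-'
pos=7: enter STRING mode
pos=7: emit STR "hi" (now at pos=11)
pos=11: emit PLUS '+'
DONE. 5 tokens: [NUM, NUM, MINUS, STR, PLUS]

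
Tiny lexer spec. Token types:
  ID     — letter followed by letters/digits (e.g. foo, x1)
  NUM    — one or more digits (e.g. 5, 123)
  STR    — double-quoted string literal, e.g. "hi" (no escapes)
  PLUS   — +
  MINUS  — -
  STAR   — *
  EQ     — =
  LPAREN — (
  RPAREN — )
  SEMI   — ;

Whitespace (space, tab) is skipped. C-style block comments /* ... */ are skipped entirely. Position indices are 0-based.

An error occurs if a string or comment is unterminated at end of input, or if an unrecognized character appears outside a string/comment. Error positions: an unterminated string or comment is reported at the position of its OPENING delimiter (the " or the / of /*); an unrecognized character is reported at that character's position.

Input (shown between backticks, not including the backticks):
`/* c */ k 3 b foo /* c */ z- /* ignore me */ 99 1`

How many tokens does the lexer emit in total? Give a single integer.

Answer: 8

Derivation:
pos=0: enter COMMENT mode (saw '/*')
exit COMMENT mode (now at pos=7)
pos=8: emit ID 'k' (now at pos=9)
pos=10: emit NUM '3' (now at pos=11)
pos=12: emit ID 'b' (now at pos=13)
pos=14: emit ID 'foo' (now at pos=17)
pos=18: enter COMMENT mode (saw '/*')
exit COMMENT mode (now at pos=25)
pos=26: emit ID 'z' (now at pos=27)
pos=27: emit MINUS '-'
pos=29: enter COMMENT mode (saw '/*')
exit COMMENT mode (now at pos=44)
pos=45: emit NUM '99' (now at pos=47)
pos=48: emit NUM '1' (now at pos=49)
DONE. 8 tokens: [ID, NUM, ID, ID, ID, MINUS, NUM, NUM]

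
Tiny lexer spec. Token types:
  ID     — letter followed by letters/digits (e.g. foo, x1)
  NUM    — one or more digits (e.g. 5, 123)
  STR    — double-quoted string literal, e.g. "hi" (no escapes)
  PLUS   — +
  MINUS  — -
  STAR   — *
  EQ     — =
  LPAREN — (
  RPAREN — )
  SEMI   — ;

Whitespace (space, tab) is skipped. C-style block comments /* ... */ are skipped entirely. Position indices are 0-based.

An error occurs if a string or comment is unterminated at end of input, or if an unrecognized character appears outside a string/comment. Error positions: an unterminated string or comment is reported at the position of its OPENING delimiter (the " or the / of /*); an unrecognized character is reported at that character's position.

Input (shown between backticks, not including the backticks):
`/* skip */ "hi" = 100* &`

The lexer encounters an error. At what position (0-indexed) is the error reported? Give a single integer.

pos=0: enter COMMENT mode (saw '/*')
exit COMMENT mode (now at pos=10)
pos=11: enter STRING mode
pos=11: emit STR "hi" (now at pos=15)
pos=16: emit EQ '='
pos=18: emit NUM '100' (now at pos=21)
pos=21: emit STAR '*'
pos=23: ERROR — unrecognized char '&'

Answer: 23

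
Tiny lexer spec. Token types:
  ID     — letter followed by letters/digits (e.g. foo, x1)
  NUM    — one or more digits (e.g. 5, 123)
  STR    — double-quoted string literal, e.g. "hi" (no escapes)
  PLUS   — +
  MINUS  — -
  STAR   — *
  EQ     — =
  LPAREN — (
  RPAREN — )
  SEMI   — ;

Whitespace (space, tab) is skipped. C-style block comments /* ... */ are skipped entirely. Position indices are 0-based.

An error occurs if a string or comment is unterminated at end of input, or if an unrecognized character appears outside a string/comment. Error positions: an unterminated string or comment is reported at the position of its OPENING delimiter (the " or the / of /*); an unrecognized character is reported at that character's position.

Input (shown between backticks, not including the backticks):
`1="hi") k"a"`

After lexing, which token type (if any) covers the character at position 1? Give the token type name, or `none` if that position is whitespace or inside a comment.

Answer: EQ

Derivation:
pos=0: emit NUM '1' (now at pos=1)
pos=1: emit EQ '='
pos=2: enter STRING mode
pos=2: emit STR "hi" (now at pos=6)
pos=6: emit RPAREN ')'
pos=8: emit ID 'k' (now at pos=9)
pos=9: enter STRING mode
pos=9: emit STR "a" (now at pos=12)
DONE. 6 tokens: [NUM, EQ, STR, RPAREN, ID, STR]
Position 1: char is '=' -> EQ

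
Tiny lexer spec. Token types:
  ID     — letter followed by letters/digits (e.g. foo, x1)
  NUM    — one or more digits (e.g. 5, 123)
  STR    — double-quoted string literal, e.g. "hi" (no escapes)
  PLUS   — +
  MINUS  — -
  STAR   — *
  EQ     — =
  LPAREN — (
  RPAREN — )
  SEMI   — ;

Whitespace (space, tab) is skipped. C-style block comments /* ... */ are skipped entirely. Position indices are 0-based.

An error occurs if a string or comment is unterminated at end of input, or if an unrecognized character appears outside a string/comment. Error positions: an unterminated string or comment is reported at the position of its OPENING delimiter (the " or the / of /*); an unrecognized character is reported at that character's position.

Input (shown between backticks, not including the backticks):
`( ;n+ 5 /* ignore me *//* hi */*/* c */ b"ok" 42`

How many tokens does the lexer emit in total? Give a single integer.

Answer: 9

Derivation:
pos=0: emit LPAREN '('
pos=2: emit SEMI ';'
pos=3: emit ID 'n' (now at pos=4)
pos=4: emit PLUS '+'
pos=6: emit NUM '5' (now at pos=7)
pos=8: enter COMMENT mode (saw '/*')
exit COMMENT mode (now at pos=23)
pos=23: enter COMMENT mode (saw '/*')
exit COMMENT mode (now at pos=31)
pos=31: emit STAR '*'
pos=32: enter COMMENT mode (saw '/*')
exit COMMENT mode (now at pos=39)
pos=40: emit ID 'b' (now at pos=41)
pos=41: enter STRING mode
pos=41: emit STR "ok" (now at pos=45)
pos=46: emit NUM '42' (now at pos=48)
DONE. 9 tokens: [LPAREN, SEMI, ID, PLUS, NUM, STAR, ID, STR, NUM]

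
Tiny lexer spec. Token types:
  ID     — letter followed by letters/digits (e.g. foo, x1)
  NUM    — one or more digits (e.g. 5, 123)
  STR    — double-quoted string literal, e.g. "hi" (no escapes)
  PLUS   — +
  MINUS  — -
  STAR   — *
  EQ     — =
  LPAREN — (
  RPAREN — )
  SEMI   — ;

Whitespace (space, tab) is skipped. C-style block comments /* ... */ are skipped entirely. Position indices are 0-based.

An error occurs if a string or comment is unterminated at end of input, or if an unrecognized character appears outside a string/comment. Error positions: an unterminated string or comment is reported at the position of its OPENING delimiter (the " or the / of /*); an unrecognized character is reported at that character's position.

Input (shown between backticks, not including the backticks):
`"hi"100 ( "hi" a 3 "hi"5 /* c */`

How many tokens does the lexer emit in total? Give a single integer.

Answer: 8

Derivation:
pos=0: enter STRING mode
pos=0: emit STR "hi" (now at pos=4)
pos=4: emit NUM '100' (now at pos=7)
pos=8: emit LPAREN '('
pos=10: enter STRING mode
pos=10: emit STR "hi" (now at pos=14)
pos=15: emit ID 'a' (now at pos=16)
pos=17: emit NUM '3' (now at pos=18)
pos=19: enter STRING mode
pos=19: emit STR "hi" (now at pos=23)
pos=23: emit NUM '5' (now at pos=24)
pos=25: enter COMMENT mode (saw '/*')
exit COMMENT mode (now at pos=32)
DONE. 8 tokens: [STR, NUM, LPAREN, STR, ID, NUM, STR, NUM]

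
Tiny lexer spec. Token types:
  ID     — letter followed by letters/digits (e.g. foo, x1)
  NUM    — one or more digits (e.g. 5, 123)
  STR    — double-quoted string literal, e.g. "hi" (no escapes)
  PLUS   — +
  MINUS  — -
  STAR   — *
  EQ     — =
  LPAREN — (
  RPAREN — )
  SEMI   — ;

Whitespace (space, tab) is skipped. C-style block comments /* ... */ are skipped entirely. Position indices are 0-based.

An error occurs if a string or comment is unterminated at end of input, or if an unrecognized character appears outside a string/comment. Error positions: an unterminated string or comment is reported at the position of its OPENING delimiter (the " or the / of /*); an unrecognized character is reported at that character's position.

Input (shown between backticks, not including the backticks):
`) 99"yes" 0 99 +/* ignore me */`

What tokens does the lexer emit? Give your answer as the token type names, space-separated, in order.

pos=0: emit RPAREN ')'
pos=2: emit NUM '99' (now at pos=4)
pos=4: enter STRING mode
pos=4: emit STR "yes" (now at pos=9)
pos=10: emit NUM '0' (now at pos=11)
pos=12: emit NUM '99' (now at pos=14)
pos=15: emit PLUS '+'
pos=16: enter COMMENT mode (saw '/*')
exit COMMENT mode (now at pos=31)
DONE. 6 tokens: [RPAREN, NUM, STR, NUM, NUM, PLUS]

Answer: RPAREN NUM STR NUM NUM PLUS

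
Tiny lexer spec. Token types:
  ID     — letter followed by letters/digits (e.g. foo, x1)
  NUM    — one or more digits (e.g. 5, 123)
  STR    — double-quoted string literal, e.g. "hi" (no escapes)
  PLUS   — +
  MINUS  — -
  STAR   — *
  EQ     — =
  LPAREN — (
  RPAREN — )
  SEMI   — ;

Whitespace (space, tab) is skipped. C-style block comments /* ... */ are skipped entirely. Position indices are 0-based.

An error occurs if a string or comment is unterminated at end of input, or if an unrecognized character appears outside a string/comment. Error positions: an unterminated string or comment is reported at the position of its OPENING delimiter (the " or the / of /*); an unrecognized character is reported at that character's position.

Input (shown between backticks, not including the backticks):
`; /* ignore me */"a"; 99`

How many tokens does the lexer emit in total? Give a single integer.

Answer: 4

Derivation:
pos=0: emit SEMI ';'
pos=2: enter COMMENT mode (saw '/*')
exit COMMENT mode (now at pos=17)
pos=17: enter STRING mode
pos=17: emit STR "a" (now at pos=20)
pos=20: emit SEMI ';'
pos=22: emit NUM '99' (now at pos=24)
DONE. 4 tokens: [SEMI, STR, SEMI, NUM]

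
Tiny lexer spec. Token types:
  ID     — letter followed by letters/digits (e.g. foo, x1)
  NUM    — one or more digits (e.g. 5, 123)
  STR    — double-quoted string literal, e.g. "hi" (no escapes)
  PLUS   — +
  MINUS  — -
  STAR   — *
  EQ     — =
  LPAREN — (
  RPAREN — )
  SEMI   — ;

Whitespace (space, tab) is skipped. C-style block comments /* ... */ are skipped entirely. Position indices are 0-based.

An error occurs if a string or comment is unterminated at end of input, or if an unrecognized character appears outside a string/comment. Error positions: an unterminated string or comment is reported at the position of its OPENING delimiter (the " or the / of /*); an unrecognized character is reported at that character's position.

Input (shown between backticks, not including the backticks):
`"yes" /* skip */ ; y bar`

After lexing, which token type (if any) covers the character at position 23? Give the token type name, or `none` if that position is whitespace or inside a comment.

Answer: ID

Derivation:
pos=0: enter STRING mode
pos=0: emit STR "yes" (now at pos=5)
pos=6: enter COMMENT mode (saw '/*')
exit COMMENT mode (now at pos=16)
pos=17: emit SEMI ';'
pos=19: emit ID 'y' (now at pos=20)
pos=21: emit ID 'bar' (now at pos=24)
DONE. 4 tokens: [STR, SEMI, ID, ID]
Position 23: char is 'r' -> ID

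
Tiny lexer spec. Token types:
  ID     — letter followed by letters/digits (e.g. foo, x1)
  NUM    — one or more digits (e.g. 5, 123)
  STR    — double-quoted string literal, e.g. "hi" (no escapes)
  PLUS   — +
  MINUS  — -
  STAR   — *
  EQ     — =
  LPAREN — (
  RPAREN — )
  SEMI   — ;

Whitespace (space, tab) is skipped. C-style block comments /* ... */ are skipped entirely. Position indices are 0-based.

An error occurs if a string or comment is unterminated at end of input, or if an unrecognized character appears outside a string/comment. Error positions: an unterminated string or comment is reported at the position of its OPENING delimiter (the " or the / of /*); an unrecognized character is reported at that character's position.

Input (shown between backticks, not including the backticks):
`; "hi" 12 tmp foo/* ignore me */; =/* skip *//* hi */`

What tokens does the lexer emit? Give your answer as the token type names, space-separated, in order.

Answer: SEMI STR NUM ID ID SEMI EQ

Derivation:
pos=0: emit SEMI ';'
pos=2: enter STRING mode
pos=2: emit STR "hi" (now at pos=6)
pos=7: emit NUM '12' (now at pos=9)
pos=10: emit ID 'tmp' (now at pos=13)
pos=14: emit ID 'foo' (now at pos=17)
pos=17: enter COMMENT mode (saw '/*')
exit COMMENT mode (now at pos=32)
pos=32: emit SEMI ';'
pos=34: emit EQ '='
pos=35: enter COMMENT mode (saw '/*')
exit COMMENT mode (now at pos=45)
pos=45: enter COMMENT mode (saw '/*')
exit COMMENT mode (now at pos=53)
DONE. 7 tokens: [SEMI, STR, NUM, ID, ID, SEMI, EQ]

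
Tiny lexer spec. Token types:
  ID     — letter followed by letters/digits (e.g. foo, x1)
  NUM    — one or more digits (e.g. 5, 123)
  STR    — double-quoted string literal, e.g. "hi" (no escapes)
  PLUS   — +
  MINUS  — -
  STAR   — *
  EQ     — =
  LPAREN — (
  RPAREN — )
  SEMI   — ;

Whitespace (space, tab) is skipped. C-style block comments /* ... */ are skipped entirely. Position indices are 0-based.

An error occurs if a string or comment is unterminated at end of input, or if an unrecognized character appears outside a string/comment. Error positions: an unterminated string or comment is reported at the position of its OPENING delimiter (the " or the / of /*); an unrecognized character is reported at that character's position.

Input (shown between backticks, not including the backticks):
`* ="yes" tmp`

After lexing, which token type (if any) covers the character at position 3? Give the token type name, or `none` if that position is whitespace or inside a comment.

pos=0: emit STAR '*'
pos=2: emit EQ '='
pos=3: enter STRING mode
pos=3: emit STR "yes" (now at pos=8)
pos=9: emit ID 'tmp' (now at pos=12)
DONE. 4 tokens: [STAR, EQ, STR, ID]
Position 3: char is '"' -> STR

Answer: STR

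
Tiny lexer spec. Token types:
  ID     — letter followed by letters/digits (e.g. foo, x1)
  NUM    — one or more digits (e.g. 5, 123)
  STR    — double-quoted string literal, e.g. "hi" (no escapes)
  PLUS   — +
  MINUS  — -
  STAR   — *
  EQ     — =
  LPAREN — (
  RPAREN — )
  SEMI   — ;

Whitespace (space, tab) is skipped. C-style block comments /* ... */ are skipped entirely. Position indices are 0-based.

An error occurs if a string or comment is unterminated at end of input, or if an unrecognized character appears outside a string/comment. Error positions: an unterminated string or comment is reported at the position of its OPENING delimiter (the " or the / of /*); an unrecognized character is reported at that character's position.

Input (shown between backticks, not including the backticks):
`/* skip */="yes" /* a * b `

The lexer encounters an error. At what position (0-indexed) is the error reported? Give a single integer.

Answer: 17

Derivation:
pos=0: enter COMMENT mode (saw '/*')
exit COMMENT mode (now at pos=10)
pos=10: emit EQ '='
pos=11: enter STRING mode
pos=11: emit STR "yes" (now at pos=16)
pos=17: enter COMMENT mode (saw '/*')
pos=17: ERROR — unterminated comment (reached EOF)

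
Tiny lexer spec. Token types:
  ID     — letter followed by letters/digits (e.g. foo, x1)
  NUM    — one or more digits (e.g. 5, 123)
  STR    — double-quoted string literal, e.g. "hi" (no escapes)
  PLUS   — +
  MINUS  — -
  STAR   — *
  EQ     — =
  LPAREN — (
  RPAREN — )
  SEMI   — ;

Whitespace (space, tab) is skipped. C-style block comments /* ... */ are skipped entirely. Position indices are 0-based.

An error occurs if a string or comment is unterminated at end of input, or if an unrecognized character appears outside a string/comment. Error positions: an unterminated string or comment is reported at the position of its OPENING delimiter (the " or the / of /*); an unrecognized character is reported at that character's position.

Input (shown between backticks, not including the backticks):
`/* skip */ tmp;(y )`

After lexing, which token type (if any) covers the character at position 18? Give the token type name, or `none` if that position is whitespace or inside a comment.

Answer: RPAREN

Derivation:
pos=0: enter COMMENT mode (saw '/*')
exit COMMENT mode (now at pos=10)
pos=11: emit ID 'tmp' (now at pos=14)
pos=14: emit SEMI ';'
pos=15: emit LPAREN '('
pos=16: emit ID 'y' (now at pos=17)
pos=18: emit RPAREN ')'
DONE. 5 tokens: [ID, SEMI, LPAREN, ID, RPAREN]
Position 18: char is ')' -> RPAREN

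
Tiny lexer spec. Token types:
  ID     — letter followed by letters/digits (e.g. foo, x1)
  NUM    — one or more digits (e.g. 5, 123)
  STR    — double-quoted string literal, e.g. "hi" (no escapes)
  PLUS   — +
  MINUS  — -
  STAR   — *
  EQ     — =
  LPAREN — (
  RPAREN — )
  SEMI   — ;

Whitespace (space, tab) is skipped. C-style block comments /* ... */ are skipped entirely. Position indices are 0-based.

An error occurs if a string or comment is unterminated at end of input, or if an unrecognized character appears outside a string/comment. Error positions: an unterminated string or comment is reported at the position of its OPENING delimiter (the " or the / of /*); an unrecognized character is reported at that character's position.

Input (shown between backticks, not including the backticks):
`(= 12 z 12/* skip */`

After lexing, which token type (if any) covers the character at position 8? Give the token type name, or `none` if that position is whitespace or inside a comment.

pos=0: emit LPAREN '('
pos=1: emit EQ '='
pos=3: emit NUM '12' (now at pos=5)
pos=6: emit ID 'z' (now at pos=7)
pos=8: emit NUM '12' (now at pos=10)
pos=10: enter COMMENT mode (saw '/*')
exit COMMENT mode (now at pos=20)
DONE. 5 tokens: [LPAREN, EQ, NUM, ID, NUM]
Position 8: char is '1' -> NUM

Answer: NUM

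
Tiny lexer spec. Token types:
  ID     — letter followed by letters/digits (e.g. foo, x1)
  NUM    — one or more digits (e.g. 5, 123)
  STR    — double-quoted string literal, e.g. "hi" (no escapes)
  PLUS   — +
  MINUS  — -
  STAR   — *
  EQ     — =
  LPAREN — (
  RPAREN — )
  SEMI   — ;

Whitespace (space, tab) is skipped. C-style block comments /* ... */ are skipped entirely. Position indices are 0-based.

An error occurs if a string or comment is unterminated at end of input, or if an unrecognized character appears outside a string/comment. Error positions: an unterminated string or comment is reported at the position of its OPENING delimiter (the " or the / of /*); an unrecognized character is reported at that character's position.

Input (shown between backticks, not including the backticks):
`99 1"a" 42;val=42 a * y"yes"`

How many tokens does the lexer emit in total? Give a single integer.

pos=0: emit NUM '99' (now at pos=2)
pos=3: emit NUM '1' (now at pos=4)
pos=4: enter STRING mode
pos=4: emit STR "a" (now at pos=7)
pos=8: emit NUM '42' (now at pos=10)
pos=10: emit SEMI ';'
pos=11: emit ID 'val' (now at pos=14)
pos=14: emit EQ '='
pos=15: emit NUM '42' (now at pos=17)
pos=18: emit ID 'a' (now at pos=19)
pos=20: emit STAR '*'
pos=22: emit ID 'y' (now at pos=23)
pos=23: enter STRING mode
pos=23: emit STR "yes" (now at pos=28)
DONE. 12 tokens: [NUM, NUM, STR, NUM, SEMI, ID, EQ, NUM, ID, STAR, ID, STR]

Answer: 12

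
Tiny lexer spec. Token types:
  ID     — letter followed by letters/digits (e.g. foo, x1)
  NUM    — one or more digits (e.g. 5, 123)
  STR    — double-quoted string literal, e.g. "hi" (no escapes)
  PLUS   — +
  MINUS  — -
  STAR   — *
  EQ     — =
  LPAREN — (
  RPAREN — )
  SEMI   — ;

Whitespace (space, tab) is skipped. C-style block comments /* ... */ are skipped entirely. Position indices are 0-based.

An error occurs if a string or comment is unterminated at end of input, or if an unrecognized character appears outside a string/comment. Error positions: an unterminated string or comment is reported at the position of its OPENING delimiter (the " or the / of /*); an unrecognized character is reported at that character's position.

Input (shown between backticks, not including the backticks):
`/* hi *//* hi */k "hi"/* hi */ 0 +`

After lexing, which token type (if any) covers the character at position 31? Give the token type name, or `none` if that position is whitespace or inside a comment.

Answer: NUM

Derivation:
pos=0: enter COMMENT mode (saw '/*')
exit COMMENT mode (now at pos=8)
pos=8: enter COMMENT mode (saw '/*')
exit COMMENT mode (now at pos=16)
pos=16: emit ID 'k' (now at pos=17)
pos=18: enter STRING mode
pos=18: emit STR "hi" (now at pos=22)
pos=22: enter COMMENT mode (saw '/*')
exit COMMENT mode (now at pos=30)
pos=31: emit NUM '0' (now at pos=32)
pos=33: emit PLUS '+'
DONE. 4 tokens: [ID, STR, NUM, PLUS]
Position 31: char is '0' -> NUM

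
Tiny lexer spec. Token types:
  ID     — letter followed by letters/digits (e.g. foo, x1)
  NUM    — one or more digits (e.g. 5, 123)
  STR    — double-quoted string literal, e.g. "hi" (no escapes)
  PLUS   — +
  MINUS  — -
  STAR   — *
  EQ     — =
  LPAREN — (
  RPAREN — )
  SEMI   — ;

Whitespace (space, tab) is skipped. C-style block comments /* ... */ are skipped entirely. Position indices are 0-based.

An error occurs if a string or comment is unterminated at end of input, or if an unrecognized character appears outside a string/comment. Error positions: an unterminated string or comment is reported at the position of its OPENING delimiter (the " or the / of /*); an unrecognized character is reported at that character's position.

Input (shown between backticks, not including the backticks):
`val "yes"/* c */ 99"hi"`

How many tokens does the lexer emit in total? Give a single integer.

Answer: 4

Derivation:
pos=0: emit ID 'val' (now at pos=3)
pos=4: enter STRING mode
pos=4: emit STR "yes" (now at pos=9)
pos=9: enter COMMENT mode (saw '/*')
exit COMMENT mode (now at pos=16)
pos=17: emit NUM '99' (now at pos=19)
pos=19: enter STRING mode
pos=19: emit STR "hi" (now at pos=23)
DONE. 4 tokens: [ID, STR, NUM, STR]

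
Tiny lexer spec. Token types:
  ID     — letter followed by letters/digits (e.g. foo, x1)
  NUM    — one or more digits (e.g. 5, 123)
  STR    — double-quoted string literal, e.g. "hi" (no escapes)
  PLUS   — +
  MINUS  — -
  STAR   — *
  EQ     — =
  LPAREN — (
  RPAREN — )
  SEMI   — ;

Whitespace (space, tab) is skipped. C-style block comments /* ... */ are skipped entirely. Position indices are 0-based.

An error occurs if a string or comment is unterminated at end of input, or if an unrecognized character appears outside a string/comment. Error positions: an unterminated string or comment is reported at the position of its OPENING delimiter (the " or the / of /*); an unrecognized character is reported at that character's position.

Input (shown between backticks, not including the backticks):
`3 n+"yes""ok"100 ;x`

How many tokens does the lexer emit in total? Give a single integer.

pos=0: emit NUM '3' (now at pos=1)
pos=2: emit ID 'n' (now at pos=3)
pos=3: emit PLUS '+'
pos=4: enter STRING mode
pos=4: emit STR "yes" (now at pos=9)
pos=9: enter STRING mode
pos=9: emit STR "ok" (now at pos=13)
pos=13: emit NUM '100' (now at pos=16)
pos=17: emit SEMI ';'
pos=18: emit ID 'x' (now at pos=19)
DONE. 8 tokens: [NUM, ID, PLUS, STR, STR, NUM, SEMI, ID]

Answer: 8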